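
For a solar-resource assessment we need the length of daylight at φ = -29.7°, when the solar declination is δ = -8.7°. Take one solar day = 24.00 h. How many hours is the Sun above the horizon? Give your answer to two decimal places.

cos H₀ = −tan φ · tan δ = −tan(-29.7°) × tan(-8.700°) = -0.0873, so H₀ = 1.6582 rad = 95.01°.
Daylight = 2H₀/(2π) × 24.00 h = (1.6582/π) × 24.00 = 12.67 h.

12.67 h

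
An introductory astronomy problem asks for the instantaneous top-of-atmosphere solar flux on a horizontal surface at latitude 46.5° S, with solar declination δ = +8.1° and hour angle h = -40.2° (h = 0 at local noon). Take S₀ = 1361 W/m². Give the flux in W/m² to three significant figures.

cos θ_z = sin φ sin δ + cos φ cos δ cos h = -0.102206 + 0.520517 = 0.418311.
Flux = S₀ · cos θ_z = 1361 × 0.418311 = 569.3 W/m².

569 W/m²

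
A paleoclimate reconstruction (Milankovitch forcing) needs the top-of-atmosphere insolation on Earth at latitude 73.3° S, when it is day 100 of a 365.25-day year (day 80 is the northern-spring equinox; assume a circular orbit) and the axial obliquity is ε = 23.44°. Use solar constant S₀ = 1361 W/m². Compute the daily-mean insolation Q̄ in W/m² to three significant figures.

Solar longitude: λ_s = 360° × (100 − 80)/365.25 = 19.713°.
sin δ = sin 23.44° × sin 19.713° = 0.13417, so δ = +7.711°.
cos H₀ = −tan(-73.3°) tan(+7.711°) = 0.4513, H₀ = 1.1026 rad.
Bracket: H₀ sin φ sin δ + cos φ cos δ sin H₀ = 1.1026×-0.95782×0.13417 + 0.28736×0.99096×0.89237 = -0.141696 + 0.254113 = 0.112417.
Q̄ = (S₀/π) × [bracket] = (1361/π) × 0.112417 = 48.70 W/m².

Q̄ ≈ 48.7 W/m²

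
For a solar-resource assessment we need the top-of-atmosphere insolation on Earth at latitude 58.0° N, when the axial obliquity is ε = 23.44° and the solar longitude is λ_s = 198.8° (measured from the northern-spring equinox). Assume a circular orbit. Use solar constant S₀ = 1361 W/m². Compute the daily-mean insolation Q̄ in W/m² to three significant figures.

Q̄ ≈ 159 W/m²

Solar declination: sin δ = sin ε · sin λ_s = sin 23.44° × sin 198.8° = -0.12819, so δ = -7.365°.
cos H₀ = −tan(+58.0°) tan(-7.365°) = 0.2069, H₀ = 1.3624 rad.
Bracket: H₀ sin φ sin δ + cos φ cos δ sin H₀ = 1.3624×0.84805×-0.12819 + 0.52992×0.99175×0.97837 = -0.148109 + 0.514181 = 0.366072.
Q̄ = (S₀/π) × [bracket] = (1361/π) × 0.366072 = 158.6 W/m².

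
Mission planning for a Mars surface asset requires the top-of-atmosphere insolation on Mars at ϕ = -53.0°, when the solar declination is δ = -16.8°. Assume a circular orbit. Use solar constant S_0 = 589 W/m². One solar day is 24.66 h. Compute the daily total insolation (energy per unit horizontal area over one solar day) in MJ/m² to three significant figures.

cos h₀ = −tan(-53.0°) tan(-16.800°) = -0.4007, h₀ = 1.9830 rad.
Bracket: h₀ sin ϕ sin δ + cos ϕ cos δ sin h₀ = 1.9830×-0.79864×-0.28903 + 0.60182×0.95732×0.91623 = 0.457738 + 0.527872 = 0.985610.
Q̄ = (S_0/π) × [bracket] = (589/π) × 0.985610 = 184.79 W/m².
Daily total = Q̄ × 24.66 h × 3600 s/h = 184.79 × 24.66 × 3600 / 10⁶ = 16.40 MJ/m².

16.4 MJ/m²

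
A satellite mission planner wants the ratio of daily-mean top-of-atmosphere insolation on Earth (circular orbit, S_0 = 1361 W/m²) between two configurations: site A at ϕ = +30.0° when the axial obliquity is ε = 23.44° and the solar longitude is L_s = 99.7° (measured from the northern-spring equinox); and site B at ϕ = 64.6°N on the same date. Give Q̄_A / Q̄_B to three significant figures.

Q̄_A / Q̄_B ≈ 1.00

— Configuration A (ϕ=+30.0°):
Solar declination: sin δ = sin ε · sin L_s = sin 23.44° × sin 99.7° = 0.39210, so δ = +23.085°.
cos h₀ = −tan(+30.0°) tan(+23.085°) = -0.2461, h₀ = 1.8194 rad.
Bracket: h₀ sin ϕ sin δ + cos ϕ cos δ sin h₀ = 1.8194×0.50000×0.39210 + 0.86603×0.91992×0.96925 = 0.356693 + 0.772180 = 1.128873.
Q̄ = (S_0/π) × [bracket] = (1361/π) × 1.128873 = 489.05 W/m².
— Configuration B (ϕ=+64.6°):
cos h₀ = −tan(+64.6°) tan(+23.085°) = -0.8976, h₀ = 2.6852 rad.
Bracket: h₀ sin ϕ sin δ + cos ϕ cos δ sin h₀ = 2.6852×0.90334×0.39210 + 0.42894×0.91992×0.44072 = 0.951097 + 0.173904 = 1.125001.
Q̄ = (S_0/π) × [bracket] = (1361/π) × 1.125001 = 487.37 W/m².
Ratio Q̄_A / Q̄_B = 489.05 / 487.37 = 1.003.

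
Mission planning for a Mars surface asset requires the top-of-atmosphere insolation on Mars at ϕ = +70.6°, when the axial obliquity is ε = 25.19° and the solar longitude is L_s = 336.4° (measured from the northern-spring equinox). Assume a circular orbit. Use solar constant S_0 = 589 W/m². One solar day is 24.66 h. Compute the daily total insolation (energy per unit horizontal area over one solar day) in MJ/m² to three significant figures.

Solar declination: sin δ = sin ε · sin L_s = sin 25.19° × sin 336.4° = -0.17040, so δ = -9.811°.
cos h₀ = −tan(+70.6°) tan(-9.811°) = 0.4911, h₀ = 1.0575 rad.
Bracket: h₀ sin ϕ sin δ + cos ϕ cos δ sin h₀ = 1.0575×0.94322×-0.17040 + 0.33216×0.98538×0.87113 = -0.169966 + 0.285124 = 0.115158.
Q̄ = (S_0/π) × [bracket] = (589/π) × 0.115158 = 21.590 W/m².
Daily total = Q̄ × 24.66 h × 3600 s/h = 21.590 × 24.66 × 3600 / 10⁶ = 1.917 MJ/m².

1.92 MJ/m²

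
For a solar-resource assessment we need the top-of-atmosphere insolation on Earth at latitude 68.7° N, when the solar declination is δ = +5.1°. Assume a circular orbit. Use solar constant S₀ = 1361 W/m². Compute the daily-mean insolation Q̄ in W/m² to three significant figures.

cos H₀ = −tan(+68.7°) tan(+5.100°) = -0.2289, H₀ = 1.8018 rad.
Bracket: H₀ sin φ sin δ + cos φ cos δ sin H₀ = 1.8018×0.93169×0.08889 + 0.36325×0.99604×0.97345 = 0.149221 + 0.352205 = 0.501426.
Q̄ = (S₀/π) × [bracket] = (1361/π) × 0.501426 = 217.2 W/m².

Q̄ ≈ 217 W/m²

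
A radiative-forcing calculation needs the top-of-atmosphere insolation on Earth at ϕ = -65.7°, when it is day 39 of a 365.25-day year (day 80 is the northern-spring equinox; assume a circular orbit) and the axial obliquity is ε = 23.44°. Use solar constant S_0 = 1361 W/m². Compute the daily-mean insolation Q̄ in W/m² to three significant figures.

Solar longitude: L_s = 360° × (39 − 80)/365.25 = -40.411°, i.e. -40.411° + 360° = 319.589°.
sin δ = sin 23.44° × sin 319.589° = -0.25787, so δ = -14.944°.
cos h₀ = −tan(-65.7°) tan(-14.944°) = -0.5911, h₀ = 2.2032 rad.
Bracket: h₀ sin ϕ sin δ + cos ϕ cos δ sin h₀ = 2.2032×-0.91140×-0.25787 + 0.41151×0.96618×0.80659 = 0.517802 + 0.320694 = 0.838496.
Q̄ = (S_0/π) × [bracket] = (1361/π) × 0.838496 = 363.3 W/m².

Q̄ ≈ 363 W/m²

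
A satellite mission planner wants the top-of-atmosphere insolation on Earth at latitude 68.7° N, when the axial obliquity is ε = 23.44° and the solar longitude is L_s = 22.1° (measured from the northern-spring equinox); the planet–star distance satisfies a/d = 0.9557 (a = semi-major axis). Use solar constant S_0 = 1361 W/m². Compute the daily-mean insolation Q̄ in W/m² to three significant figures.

Q̄ ≈ 240 W/m²

Solar declination: sin δ = sin ε · sin L_s = sin 23.44° × sin 22.1° = 0.14966, so δ = +8.607°.
cos h₀ = −tan(+68.7°) tan(+8.607°) = -0.3882, h₀ = 1.9695 rad.
Bracket: h₀ sin ϕ sin δ + cos ϕ cos δ sin h₀ = 1.9695×0.93169×0.14966 + 0.36325×0.98874×0.92156 = 0.274621 + 0.330987 = 0.605608.
Inverse-square distance factor (a/d)² = 0.9557² = 0.913362.
Q̄ = (S_0/π) × 0.913362 × [bracket] = (1361/π) × 0.913362 × 0.605608 = 239.6 W/m².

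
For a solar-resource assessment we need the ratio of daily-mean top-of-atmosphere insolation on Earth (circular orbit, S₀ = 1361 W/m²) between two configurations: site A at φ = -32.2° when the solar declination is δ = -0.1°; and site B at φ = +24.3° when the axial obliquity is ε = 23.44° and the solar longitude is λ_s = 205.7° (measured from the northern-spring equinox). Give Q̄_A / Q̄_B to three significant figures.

— Configuration A (φ=-32.2°):
cos H₀ = −tan(-32.2°) tan(-0.100°) = -0.0011, H₀ = 1.5719 rad.
Bracket: H₀ sin φ sin δ + cos φ cos δ sin H₀ = 1.5719×-0.53288×-0.00175 + 0.84619×1.00000×1.00000 = 0.001466 + 0.846190 = 0.847656.
Q̄ = (S₀/π) × [bracket] = (1361/π) × 0.847656 = 367.22 W/m².
— Configuration B (φ=+24.3°):
Solar declination: sin δ = sin ε · sin λ_s = sin 23.44° × sin 205.7° = -0.17250, so δ = -9.933°.
cos H₀ = −tan(+24.3°) tan(-9.933°) = 0.0791, H₀ = 1.4916 rad.
Bracket: H₀ sin φ sin δ + cos φ cos δ sin H₀ = 1.4916×0.41151×-0.17250 + 0.91140×0.98501×0.99687 = -0.105882 + 0.894928 = 0.789046.
Q̄ = (S₀/π) × [bracket] = (1361/π) × 0.789046 = 341.83 W/m².
Ratio Q̄_A / Q̄_B = 367.22 / 341.83 = 1.074.

Q̄_A / Q̄_B ≈ 1.07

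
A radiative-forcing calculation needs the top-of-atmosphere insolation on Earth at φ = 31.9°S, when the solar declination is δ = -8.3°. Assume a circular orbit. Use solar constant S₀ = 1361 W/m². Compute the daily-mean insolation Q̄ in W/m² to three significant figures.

cos H₀ = −tan(-31.9°) tan(-8.300°) = -0.0908, H₀ = 1.6617 rad.
Bracket: H₀ sin φ sin δ + cos φ cos δ sin H₀ = 1.6617×-0.52844×-0.14436 + 0.84897×0.98953×0.99587 = 0.126764 + 0.836612 = 0.963376.
Q̄ = (S₀/π) × [bracket] = (1361/π) × 0.963376 = 417.4 W/m².

Q̄ ≈ 417 W/m²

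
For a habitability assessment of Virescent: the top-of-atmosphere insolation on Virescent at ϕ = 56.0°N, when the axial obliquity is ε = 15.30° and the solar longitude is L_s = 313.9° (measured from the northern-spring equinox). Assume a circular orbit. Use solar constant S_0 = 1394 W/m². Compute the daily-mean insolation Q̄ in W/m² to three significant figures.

Q̄ ≈ 144 W/m²

Solar declination: sin δ = sin ε · sin L_s = sin 15.30° × sin 313.9° = -0.19013, so δ = -10.961°.
cos h₀ = −tan(+56.0°) tan(-10.961°) = 0.2871, h₀ = 1.2796 rad.
Bracket: h₀ sin ϕ sin δ + cos ϕ cos δ sin h₀ = 1.2796×0.82904×-0.19013 + 0.55919×0.98176×0.95789 = -0.201697 + 0.525872 = 0.324175.
Q̄ = (S_0/π) × [bracket] = (1394/π) × 0.324175 = 143.8 W/m².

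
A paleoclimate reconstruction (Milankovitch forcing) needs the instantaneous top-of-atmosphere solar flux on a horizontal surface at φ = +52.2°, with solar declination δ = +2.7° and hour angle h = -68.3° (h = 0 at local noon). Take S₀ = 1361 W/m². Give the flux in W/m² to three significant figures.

cos θ_z = sin φ sin δ + cos φ cos δ cos h = 0.037221 + 0.226369 = 0.263590.
Flux = S₀ · cos θ_z = 1361 × 0.263590 = 358.7 W/m².

359 W/m²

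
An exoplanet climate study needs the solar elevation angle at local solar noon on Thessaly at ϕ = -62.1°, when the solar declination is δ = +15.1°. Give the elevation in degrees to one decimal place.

At local noon the hour angle is zero, so the zenith angle equals |ϕ − δ| = |-62.1° − (+15.100°)| = 77.200°.
Elevation = 90° − 77.200° = 12.8°.

12.8°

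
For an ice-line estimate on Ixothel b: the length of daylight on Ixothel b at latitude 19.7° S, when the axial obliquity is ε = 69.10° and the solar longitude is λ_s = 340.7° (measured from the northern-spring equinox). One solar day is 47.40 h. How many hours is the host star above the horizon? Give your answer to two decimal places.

Solar declination: sin δ = sin ε · sin λ_s = sin 69.10° × sin 340.7° = -0.30877, so δ = -17.985°.
cos H₀ = −tan φ · tan δ = −tan(-19.7°) × tan(-17.985°) = -0.1162, so H₀ = 1.6873 rad = 96.67°.
Daylight = 2H₀/(2π) × 47.40 h = (1.6873/π) × 47.40 = 25.46 h.

25.46 h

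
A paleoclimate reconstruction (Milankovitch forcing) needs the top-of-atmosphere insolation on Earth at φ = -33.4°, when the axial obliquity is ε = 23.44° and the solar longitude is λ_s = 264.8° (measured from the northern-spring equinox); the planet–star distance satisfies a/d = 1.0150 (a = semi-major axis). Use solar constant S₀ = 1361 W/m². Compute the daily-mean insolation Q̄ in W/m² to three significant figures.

Q̄ ≈ 509 W/m²

Solar declination: sin δ = sin ε · sin λ_s = sin 23.44° × sin 264.8° = -0.39615, so δ = -23.338°.
cos H₀ = −tan(-33.4°) tan(-23.338°) = -0.2845, H₀ = 1.8593 rad.
Bracket: H₀ sin φ sin δ + cos φ cos δ sin H₀ = 1.8593×-0.55048×-0.39615 + 0.83485×0.91819×0.95868 = 0.405462 + 0.734877 = 1.140339.
Inverse-square distance factor (a/d)² = 1.0150² = 1.030225.
Q̄ = (S₀/π) × 1.030225 × [bracket] = (1361/π) × 1.030225 × 1.140339 = 508.9 W/m².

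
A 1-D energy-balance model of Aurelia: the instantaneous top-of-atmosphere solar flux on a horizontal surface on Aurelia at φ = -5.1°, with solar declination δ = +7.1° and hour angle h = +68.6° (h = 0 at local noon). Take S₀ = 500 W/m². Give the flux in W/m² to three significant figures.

cos θ_z = sin φ sin δ + cos φ cos δ cos h = -0.010987 + 0.360645 = 0.349658.
Flux = S₀ · cos θ_z = 500 × 0.349658 = 174.8 W/m².

175 W/m²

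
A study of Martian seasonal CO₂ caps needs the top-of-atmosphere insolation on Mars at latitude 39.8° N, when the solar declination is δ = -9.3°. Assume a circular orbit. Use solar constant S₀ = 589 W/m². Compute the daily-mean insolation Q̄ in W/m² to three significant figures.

Q̄ ≈ 113 W/m²

cos H₀ = −tan(+39.8°) tan(-9.300°) = 0.1364, H₀ = 1.4339 rad.
Bracket: H₀ sin φ sin δ + cos φ cos δ sin H₀ = 1.4339×0.64011×-0.16160 + 0.76828×0.98686×0.99065 = -0.148325 + 0.751096 = 0.602771.
Q̄ = (S₀/π) × [bracket] = (589/π) × 0.602771 = 113.0 W/m².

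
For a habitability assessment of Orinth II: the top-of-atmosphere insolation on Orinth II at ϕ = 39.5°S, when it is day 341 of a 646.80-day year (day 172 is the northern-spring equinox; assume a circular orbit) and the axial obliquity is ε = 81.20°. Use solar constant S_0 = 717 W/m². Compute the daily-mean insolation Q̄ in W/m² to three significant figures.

Q̄ ≈ 0.00 W/m²

Solar longitude: L_s = 360° × (341 − 172)/646.80 = 94.063°.
sin δ = sin 81.20° × sin 94.063° = 0.98574, so δ = +80.314°.
cos h₀ = −tan(-39.5°) tan(+80.314°) = 4.8297 ≥ 1 ⇒ polar night, h₀ = 0 and Q̄ = 0.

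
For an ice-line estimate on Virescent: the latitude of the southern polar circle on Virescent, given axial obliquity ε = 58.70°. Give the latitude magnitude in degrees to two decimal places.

31.30°

The polar circle is the lowest latitude that experiences at least one full rotation of continuous darkness at the northern-summer solstice; it lies at |φ| = 90° − ε = 90° − 58.70° = 31.30°.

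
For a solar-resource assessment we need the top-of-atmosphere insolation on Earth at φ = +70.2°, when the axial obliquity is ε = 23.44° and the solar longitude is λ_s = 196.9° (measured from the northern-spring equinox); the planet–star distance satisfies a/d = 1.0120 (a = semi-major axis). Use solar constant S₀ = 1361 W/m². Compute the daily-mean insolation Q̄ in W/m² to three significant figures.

Q̄ ≈ 81.3 W/m²

Solar declination: sin δ = sin ε · sin λ_s = sin 23.44° × sin 196.9° = -0.11564, so δ = -6.640°.
cos H₀ = −tan(+70.2°) tan(-6.640°) = 0.3234, H₀ = 1.2415 rad.
Bracket: H₀ sin φ sin δ + cos φ cos δ sin H₀ = 1.2415×0.94088×-0.11564 + 0.33874×0.99329×0.94627 = -0.135079 + 0.318389 = 0.183310.
Inverse-square distance factor (a/d)² = 1.0120² = 1.024144.
Q̄ = (S₀/π) × 1.024144 × [bracket] = (1361/π) × 1.024144 × 0.183310 = 81.33 W/m².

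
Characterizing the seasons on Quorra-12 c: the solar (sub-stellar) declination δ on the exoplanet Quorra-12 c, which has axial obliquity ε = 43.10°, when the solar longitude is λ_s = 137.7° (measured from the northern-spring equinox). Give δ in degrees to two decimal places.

δ = +27.38°

sin δ = sin ε · sin λ_s = sin 43.10° × sin 137.7° = 0.459852.
δ = arcsin(0.459852) = +27.38°.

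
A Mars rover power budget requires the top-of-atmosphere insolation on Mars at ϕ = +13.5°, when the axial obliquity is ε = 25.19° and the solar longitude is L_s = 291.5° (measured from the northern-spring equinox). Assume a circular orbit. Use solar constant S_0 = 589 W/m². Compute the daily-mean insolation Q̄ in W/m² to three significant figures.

Solar declination: sin δ = sin ε · sin L_s = sin 25.19° × sin 291.5° = -0.39601, so δ = -23.329°.
cos h₀ = −tan(+13.5°) tan(-23.329°) = 0.1035, h₀ = 1.4671 rad.
Bracket: h₀ sin ϕ sin δ + cos ϕ cos δ sin h₀ = 1.4671×0.23345×-0.39601 + 0.97237×0.91825×0.99463 = -0.135631 + 0.888084 = 0.752453.
Q̄ = (S_0/π) × [bracket] = (589/π) × 0.752453 = 141.1 W/m².

Q̄ ≈ 141 W/m²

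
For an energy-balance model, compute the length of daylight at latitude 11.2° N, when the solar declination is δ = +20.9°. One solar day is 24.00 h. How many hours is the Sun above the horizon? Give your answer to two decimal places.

12.58 h

cos H₀ = −tan φ · tan δ = −tan(+11.2°) × tan(+20.900°) = -0.0756, so H₀ = 1.6465 rad = 94.34°.
Daylight = 2H₀/(2π) × 24.00 h = (1.6465/π) × 24.00 = 12.58 h.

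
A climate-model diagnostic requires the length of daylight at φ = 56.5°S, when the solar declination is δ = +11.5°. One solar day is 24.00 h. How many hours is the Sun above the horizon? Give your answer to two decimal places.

9.61 h

cos H₀ = −tan φ · tan δ = −tan(-56.5°) × tan(+11.500°) = 0.3074, so H₀ = 1.2584 rad = 72.10°.
Daylight = 2H₀/(2π) × 24.00 h = (1.2584/π) × 24.00 = 9.61 h.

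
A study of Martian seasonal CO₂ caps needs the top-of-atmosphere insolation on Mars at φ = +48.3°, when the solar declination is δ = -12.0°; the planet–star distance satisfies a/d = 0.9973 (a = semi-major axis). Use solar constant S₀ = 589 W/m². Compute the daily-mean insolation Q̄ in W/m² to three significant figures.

cos H₀ = −tan(+48.3°) tan(-12.000°) = 0.2386, H₀ = 1.3299 rad.
Bracket: H₀ sin φ sin δ + cos φ cos δ sin H₀ = 1.3299×0.74664×-0.20791 + 0.66523×0.97815×0.97113 = -0.206446 + 0.631909 = 0.425463.
Inverse-square distance factor (a/d)² = 0.9973² = 0.994607.
Q̄ = (S₀/π) × 0.994607 × [bracket] = (589/π) × 0.994607 × 0.425463 = 79.34 W/m².

Q̄ ≈ 79.3 W/m²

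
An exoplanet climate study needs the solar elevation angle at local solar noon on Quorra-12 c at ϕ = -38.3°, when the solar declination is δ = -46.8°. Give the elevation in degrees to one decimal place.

81.5°

At local noon the hour angle is zero, so the zenith angle equals |ϕ − δ| = |-38.3° − (-46.800°)| = 8.500°.
Elevation = 90° − 8.500° = 81.5°.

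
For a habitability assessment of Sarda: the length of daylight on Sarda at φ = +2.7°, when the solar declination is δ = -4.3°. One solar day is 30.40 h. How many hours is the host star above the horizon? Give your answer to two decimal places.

cos H₀ = −tan φ · tan δ = −tan(+2.7°) × tan(-4.300°) = 0.0035, so H₀ = 1.5673 rad = 89.80°.
Daylight = 2H₀/(2π) × 30.40 h = (1.5673/π) × 30.40 = 15.17 h.

15.17 h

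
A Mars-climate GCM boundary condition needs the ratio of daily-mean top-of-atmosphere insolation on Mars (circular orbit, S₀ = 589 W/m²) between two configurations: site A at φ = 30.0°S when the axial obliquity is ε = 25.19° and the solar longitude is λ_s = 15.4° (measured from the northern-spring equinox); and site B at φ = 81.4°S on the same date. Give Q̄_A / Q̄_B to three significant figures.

— Configuration A (φ=-30.0°):
Solar declination: sin δ = sin ε · sin λ_s = sin 25.19° × sin 15.4° = 0.11303, so δ = +6.490°.
cos H₀ = −tan(-30.0°) tan(+6.490°) = 0.0657, H₀ = 1.5051 rad.
Bracket: H₀ sin φ sin δ + cos φ cos δ sin H₀ = 1.5051×-0.50000×0.11303 + 0.86603×0.99359×0.99784 = -0.085061 + 0.858620 = 0.773559.
Q̄ = (S₀/π) × [bracket] = (589/π) × 0.773559 = 145.03 W/m².
— Configuration B (φ=-81.4°):
cos H₀ = −tan(-81.4°) tan(+6.490°) = 0.7522, H₀ = 0.7194 rad.
Bracket: H₀ sin φ sin δ + cos φ cos δ sin H₀ = 0.7194×-0.98876×0.11303 + 0.14954×0.99359×0.65897 = -0.080400 + 0.097911 = 0.017511.
Q̄ = (S₀/π) × [bracket] = (589/π) × 0.017511 = 3.2830 W/m².
Ratio Q̄_A / Q̄_B = 145.03 / 3.2830 = 44.18.

Q̄_A / Q̄_B ≈ 44.2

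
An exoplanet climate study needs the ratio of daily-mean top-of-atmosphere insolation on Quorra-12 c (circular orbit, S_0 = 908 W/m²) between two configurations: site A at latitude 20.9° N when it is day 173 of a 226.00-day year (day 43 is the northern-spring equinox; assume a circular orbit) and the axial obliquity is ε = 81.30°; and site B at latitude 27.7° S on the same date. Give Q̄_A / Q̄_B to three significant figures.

Q̄_A / Q̄_B ≈ 0.521

— Configuration A (ϕ=+20.9°):
Solar longitude: L_s = 360° × (173 − 43)/226.00 = 207.080°.
sin δ = sin 81.30° × sin 207.080° = -0.44999, so δ = -26.743°.
cos h₀ = −tan(+20.9°) tan(-26.743°) = 0.1924, h₀ = 1.3772 rad.
Bracket: h₀ sin ϕ sin δ + cos ϕ cos δ sin h₀ = 1.3772×0.35674×-0.44999 + 0.93420×0.89303×0.98131 = -0.221081 + 0.818676 = 0.597595.
Q̄ = (S_0/π) × [bracket] = (908/π) × 0.597595 = 172.72 W/m².
— Configuration B (ϕ=-27.7°):
cos h₀ = −tan(-27.7°) tan(-26.743°) = -0.2645, h₀ = 1.8385 rad.
Bracket: h₀ sin ϕ sin δ + cos ϕ cos δ sin h₀ = 1.8385×-0.46484×-0.44999 + 0.88539×0.89303×0.96437 = 0.384565 + 0.762508 = 1.147073.
Q̄ = (S_0/π) × [bracket] = (908/π) × 1.147073 = 331.53 W/m².
Ratio Q̄_A / Q̄_B = 172.72 / 331.53 = 0.5210.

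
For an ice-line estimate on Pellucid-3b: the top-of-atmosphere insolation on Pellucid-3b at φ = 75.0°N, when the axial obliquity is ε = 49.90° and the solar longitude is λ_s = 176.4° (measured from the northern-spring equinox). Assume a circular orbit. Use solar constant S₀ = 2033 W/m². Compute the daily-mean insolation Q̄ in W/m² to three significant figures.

Q̄ ≈ 217 W/m²

Solar declination: sin δ = sin ε · sin λ_s = sin 49.90° × sin 176.4° = 0.04803, so δ = +2.753°.
cos H₀ = −tan(+75.0°) tan(+2.753°) = -0.1795, H₀ = 1.7512 rad.
Bracket: H₀ sin φ sin δ + cos φ cos δ sin H₀ = 1.7512×0.96593×0.04803 + 0.25882×0.99885×0.98377 = 0.081245 + 0.254327 = 0.335572.
Q̄ = (S₀/π) × [bracket] = (2033/π) × 0.335572 = 217.2 W/m².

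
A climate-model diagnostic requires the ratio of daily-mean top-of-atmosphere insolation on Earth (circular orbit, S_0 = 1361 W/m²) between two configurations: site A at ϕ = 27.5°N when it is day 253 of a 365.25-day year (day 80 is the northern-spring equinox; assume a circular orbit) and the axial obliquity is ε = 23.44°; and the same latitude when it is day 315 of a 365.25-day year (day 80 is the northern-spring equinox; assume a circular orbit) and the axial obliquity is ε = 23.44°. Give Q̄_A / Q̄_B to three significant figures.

— Configuration A (ϕ=+27.5°):
Solar longitude: L_s = 360° × (253 − 80)/365.25 = 170.513°.
sin δ = sin 23.44° × sin 170.513° = 0.06556, so δ = +3.759°.
cos h₀ = −tan(+27.5°) tan(+3.759°) = -0.0342, h₀ = 1.6050 rad.
Bracket: h₀ sin ϕ sin δ + cos ϕ cos δ sin h₀ = 1.6050×0.46175×0.06556 + 0.88701×0.99785×0.99941 = 0.048587 + 0.884581 = 0.933168.
Q̄ = (S_0/π) × [bracket] = (1361/π) × 0.933168 = 404.27 W/m².
— Configuration B (ϕ=+27.5°):
Solar longitude: L_s = 360° × (315 − 80)/365.25 = 231.622°.
sin δ = sin 23.44° × sin 231.622° = -0.31184, so δ = -18.170°.
cos h₀ = −tan(+27.5°) tan(-18.170°) = 0.1709, h₀ = 1.3991 rad.
Bracket: h₀ sin ϕ sin δ + cos ϕ cos δ sin h₀ = 1.3991×0.46175×-0.31184 + 0.88701×0.95013×0.98530 = -0.201459 + 0.830386 = 0.628927.
Q̄ = (S_0/π) × [bracket] = (1361/π) × 0.628927 = 272.46 W/m².
Ratio Q̄_A / Q̄_B = 404.27 / 272.46 = 1.484.

Q̄_A / Q̄_B ≈ 1.48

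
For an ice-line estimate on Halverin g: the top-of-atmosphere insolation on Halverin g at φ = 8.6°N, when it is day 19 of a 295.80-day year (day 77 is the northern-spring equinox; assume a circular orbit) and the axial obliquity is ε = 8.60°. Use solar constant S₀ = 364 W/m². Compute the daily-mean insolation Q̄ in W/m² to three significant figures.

Solar longitude: λ_s = 360° × (19 − 77)/295.80 = -70.588°, i.e. -70.588° + 360° = 289.412°.
sin δ = sin 8.60° × sin 289.412° = -0.14103, so δ = -8.108°.
cos H₀ = −tan(+8.6°) tan(-8.108°) = 0.0215, H₀ = 1.5492 rad.
Bracket: H₀ sin φ sin δ + cos φ cos δ sin H₀ = 1.5492×0.14954×-0.14103 + 0.98876×0.99000×0.99977 = -0.032672 + 0.978647 = 0.945975.
Q̄ = (S₀/π) × [bracket] = (364/π) × 0.945975 = 109.6 W/m².

Q̄ ≈ 110 W/m²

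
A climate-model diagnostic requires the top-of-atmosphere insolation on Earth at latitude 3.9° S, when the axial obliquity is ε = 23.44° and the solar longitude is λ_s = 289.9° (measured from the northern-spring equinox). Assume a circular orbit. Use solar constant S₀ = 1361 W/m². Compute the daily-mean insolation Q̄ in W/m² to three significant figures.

Solar declination: sin δ = sin ε · sin λ_s = sin 23.44° × sin 289.9° = -0.37404, so δ = -21.965°.
cos H₀ = −tan(-3.9°) tan(-21.965°) = -0.0275, H₀ = 1.5983 rad.
Bracket: H₀ sin φ sin δ + cos φ cos δ sin H₀ = 1.5983×-0.06802×-0.37404 + 0.99768×0.92741×0.99962 = 0.040664 + 0.924907 = 0.965571.
Q̄ = (S₀/π) × [bracket] = (1361/π) × 0.965571 = 418.3 W/m².

Q̄ ≈ 418 W/m²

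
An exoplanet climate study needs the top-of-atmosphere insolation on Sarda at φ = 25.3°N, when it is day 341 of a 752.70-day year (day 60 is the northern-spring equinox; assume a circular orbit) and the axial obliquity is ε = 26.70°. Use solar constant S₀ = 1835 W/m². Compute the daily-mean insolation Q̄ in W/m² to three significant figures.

Q̄ ≈ 632 W/m²

Solar longitude: λ_s = 360° × (341 − 60)/752.70 = 134.396°.
sin δ = sin 26.70° × sin 134.396° = 0.32105, so δ = +18.726°.
cos H₀ = −tan(+25.3°) tan(+18.726°) = -0.1602, H₀ = 1.7317 rad.
Bracket: H₀ sin φ sin δ + cos φ cos δ sin H₀ = 1.7317×0.42736×0.32105 + 0.90408×0.94706×0.98708 = 0.237596 + 0.845156 = 1.082752.
Q̄ = (S₀/π) × [bracket] = (1835/π) × 1.082752 = 632.4 W/m².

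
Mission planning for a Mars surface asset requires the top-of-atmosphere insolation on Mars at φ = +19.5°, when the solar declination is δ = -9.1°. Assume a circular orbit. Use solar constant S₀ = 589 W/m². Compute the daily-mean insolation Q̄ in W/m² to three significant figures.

Q̄ ≈ 159 W/m²

cos H₀ = −tan(+19.5°) tan(-9.100°) = 0.0567, H₀ = 1.5140 rad.
Bracket: H₀ sin φ sin δ + cos φ cos δ sin H₀ = 1.5140×0.33381×-0.15816 + 0.94264×0.98741×0.99839 = -0.079932 + 0.929274 = 0.849342.
Q̄ = (S₀/π) × [bracket] = (589/π) × 0.849342 = 159.2 W/m².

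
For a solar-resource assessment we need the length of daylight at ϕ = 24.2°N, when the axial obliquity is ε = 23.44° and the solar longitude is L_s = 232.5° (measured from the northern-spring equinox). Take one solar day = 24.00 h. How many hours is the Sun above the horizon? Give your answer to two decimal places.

Solar declination: sin δ = sin ε · sin L_s = sin 23.44° × sin 232.5° = -0.31559, so δ = -18.396°.
cos h₀ = −tan ϕ · tan δ = −tan(+24.2°) × tan(-18.396°) = 0.1495, so h₀ = 1.4208 rad = 81.40°.
Daylight = 2h₀/(2π) × 24.00 h = (1.4208/π) × 24.00 = 10.85 h.

10.85 h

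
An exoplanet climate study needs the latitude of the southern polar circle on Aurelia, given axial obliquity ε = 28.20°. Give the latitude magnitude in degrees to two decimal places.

61.80°

The polar circle is the lowest latitude that experiences at least one full rotation of continuous darkness at the northern-summer solstice; it lies at |ϕ| = 90° − ε = 90° − 28.20° = 61.80°.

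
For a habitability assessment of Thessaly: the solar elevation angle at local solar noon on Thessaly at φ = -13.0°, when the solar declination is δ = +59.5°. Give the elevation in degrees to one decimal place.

17.5°

At local noon the hour angle is zero, so the zenith angle equals |φ − δ| = |-13.0° − (+59.500°)| = 72.500°.
Elevation = 90° − 72.500° = 17.5°.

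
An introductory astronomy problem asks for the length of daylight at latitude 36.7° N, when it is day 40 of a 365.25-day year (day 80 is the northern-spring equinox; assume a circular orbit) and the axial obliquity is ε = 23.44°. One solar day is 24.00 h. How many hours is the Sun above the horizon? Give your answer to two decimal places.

Solar longitude: L_s = 360° × (40 − 80)/365.25 = -39.425°, i.e. -39.425° + 360° = 320.575°.
sin δ = sin 23.44° × sin 320.575° = -0.25262, so δ = -14.633°.
cos h₀ = −tan ϕ · tan δ = −tan(+36.7°) × tan(-14.633°) = 0.1946, so h₀ = 1.3749 rad = 78.78°.
Daylight = 2h₀/(2π) × 24.00 h = (1.3749/π) × 24.00 = 10.50 h.

10.50 h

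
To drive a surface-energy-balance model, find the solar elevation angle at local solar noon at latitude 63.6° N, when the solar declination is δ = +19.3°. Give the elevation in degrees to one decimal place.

At local noon the hour angle is zero, so the zenith angle equals |ϕ − δ| = |+63.6° − (+19.300°)| = 44.300°.
Elevation = 90° − 44.300° = 45.7°.

45.7°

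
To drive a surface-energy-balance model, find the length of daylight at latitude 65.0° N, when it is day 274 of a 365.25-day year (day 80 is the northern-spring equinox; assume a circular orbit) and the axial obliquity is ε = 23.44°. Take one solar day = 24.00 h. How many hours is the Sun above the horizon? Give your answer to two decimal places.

Solar longitude: L_s = 360° × (274 − 80)/365.25 = 191.211°.
sin δ = sin 23.44° × sin 191.211° = -0.07734, so δ = -4.436°.
cos h₀ = −tan ϕ · tan δ = −tan(+65.0°) × tan(-4.436°) = 0.1664, so h₀ = 1.4037 rad = 80.42°.
Daylight = 2h₀/(2π) × 24.00 h = (1.4037/π) × 24.00 = 10.72 h.

10.72 h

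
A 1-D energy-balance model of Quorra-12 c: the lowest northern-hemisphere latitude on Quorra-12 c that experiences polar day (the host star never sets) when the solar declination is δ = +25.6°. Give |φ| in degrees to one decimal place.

|φ| = 64.4°

Polar day requires cos H₀ = −tan φ tan δ ≤ −1, i.e. tan φ tan δ ≥ 1.
The boundary is |tan φ| · |tan δ| = 1, so |φ| = 90° − |δ| = 90° − 25.6° = 64.4° in the northern hemisphere.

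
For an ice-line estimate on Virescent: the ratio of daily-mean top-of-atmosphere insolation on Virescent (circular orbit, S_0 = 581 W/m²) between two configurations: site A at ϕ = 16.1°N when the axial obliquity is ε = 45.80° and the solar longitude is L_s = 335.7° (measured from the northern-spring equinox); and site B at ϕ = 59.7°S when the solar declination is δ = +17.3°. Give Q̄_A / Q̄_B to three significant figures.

— Configuration A (ϕ=+16.1°):
Solar declination: sin δ = sin ε · sin L_s = sin 45.80° × sin 335.7° = -0.29502, so δ = -17.159°.
cos h₀ = −tan(+16.1°) tan(-17.159°) = 0.0891, h₀ = 1.4816 rad.
Bracket: h₀ sin ϕ sin δ + cos ϕ cos δ sin h₀ = 1.4816×0.27731×-0.29502 + 0.96078×0.95549×0.99602 = -0.121213 + 0.914362 = 0.793149.
Q̄ = (S_0/π) × [bracket] = (581/π) × 0.793149 = 146.68 W/m².
— Configuration B (ϕ=-59.7°):
cos h₀ = −tan(-59.7°) tan(+17.300°) = 0.5330, h₀ = 1.0086 rad.
Bracket: h₀ sin ϕ sin δ + cos ϕ cos δ sin h₀ = 1.0086×-0.86340×0.29737 + 0.50453×0.95476×0.84611 = -0.258957 + 0.407575 = 0.148618.
Q̄ = (S_0/π) × [bracket] = (581/π) × 0.148618 = 27.485 W/m².
Ratio Q̄_A / Q̄_B = 146.68 / 27.485 = 5.337.

Q̄_A / Q̄_B ≈ 5.34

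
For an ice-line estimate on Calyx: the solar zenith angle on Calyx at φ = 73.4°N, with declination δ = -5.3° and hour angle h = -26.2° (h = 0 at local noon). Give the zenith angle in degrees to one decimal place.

θ_z = 80.4°

cos θ_z = sin φ sin δ + cos φ cos δ cos h = -0.088521 + 0.255240 = 0.166719.
θ_z = arccos(0.166719) = 80.4°.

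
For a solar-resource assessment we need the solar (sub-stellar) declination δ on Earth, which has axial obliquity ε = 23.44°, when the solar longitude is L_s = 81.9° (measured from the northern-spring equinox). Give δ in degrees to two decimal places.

sin δ = sin ε · sin L_s = sin 23.44° × sin 81.9° = 0.393820.
δ = arcsin(0.393820) = +23.19°.

δ = +23.19°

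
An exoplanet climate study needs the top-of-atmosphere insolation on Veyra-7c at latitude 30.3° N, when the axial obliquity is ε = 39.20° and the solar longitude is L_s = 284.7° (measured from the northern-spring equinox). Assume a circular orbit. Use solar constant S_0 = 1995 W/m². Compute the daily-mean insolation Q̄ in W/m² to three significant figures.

Solar declination: sin δ = sin ε · sin L_s = sin 39.20° × sin 284.7° = -0.61134, so δ = -37.687°.
cos h₀ = −tan(+30.3°) tan(-37.687°) = 0.4514, h₀ = 1.1024 rad.
Bracket: h₀ sin ϕ sin δ + cos ϕ cos δ sin h₀ = 1.1024×0.50453×-0.61134 + 0.86340×0.79137×0.89231 = -0.340024 + 0.609688 = 0.269664.
Q̄ = (S_0/π) × [bracket] = (1995/π) × 0.269664 = 171.2 W/m².

Q̄ ≈ 171 W/m²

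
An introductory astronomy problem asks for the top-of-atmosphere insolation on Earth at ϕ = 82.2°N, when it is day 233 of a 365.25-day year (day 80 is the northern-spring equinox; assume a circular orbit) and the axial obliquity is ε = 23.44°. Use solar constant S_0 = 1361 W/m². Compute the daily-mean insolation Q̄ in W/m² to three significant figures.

Solar longitude: L_s = 360° × (233 − 80)/365.25 = 150.801°.
sin δ = sin 23.44° × sin 150.801° = 0.19406, so δ = +11.190°.
cos h₀ = −tan(+82.2°) tan(+11.190°) = -1.4441 ≤ −1 ⇒ polar day, h₀ = π.
Bracket: h₀ sin ϕ sin δ + cos ϕ cos δ sin h₀ = 3.1416×0.99075×0.19406 + 0.13572×0.98099×0.00000 = 0.604020 + 0.000000 = 0.604020.
Q̄ = (S_0/π) × [bracket] = (1361/π) × 0.604020 = 261.7 W/m².

Q̄ ≈ 262 W/m²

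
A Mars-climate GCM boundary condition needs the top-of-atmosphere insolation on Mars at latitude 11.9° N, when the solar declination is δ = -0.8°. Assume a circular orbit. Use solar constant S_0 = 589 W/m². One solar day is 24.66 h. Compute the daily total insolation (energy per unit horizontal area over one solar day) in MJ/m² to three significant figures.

16.2 MJ/m²

cos h₀ = −tan(+11.9°) tan(-0.800°) = 0.0029, h₀ = 1.5679 rad.
Bracket: h₀ sin ϕ sin δ + cos ϕ cos δ sin h₀ = 1.5679×0.20620×-0.01396 + 0.97851×0.99990×1.00000 = -0.004513 + 0.978412 = 0.973899.
Q̄ = (S_0/π) × [bracket] = (589/π) × 0.973899 = 182.59 W/m².
Daily total = Q̄ × 24.66 h × 3600 s/h = 182.59 × 24.66 × 3600 / 10⁶ = 16.21 MJ/m².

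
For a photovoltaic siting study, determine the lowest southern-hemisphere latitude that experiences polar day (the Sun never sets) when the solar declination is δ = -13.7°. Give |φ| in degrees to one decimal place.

Polar day requires cos H₀ = −tan φ tan δ ≤ −1, i.e. tan φ tan δ ≥ 1.
The boundary is |tan φ| · |tan δ| = 1, so |φ| = 90° − |δ| = 90° − 13.7° = 76.3° in the southern hemisphere.

|φ| = 76.3°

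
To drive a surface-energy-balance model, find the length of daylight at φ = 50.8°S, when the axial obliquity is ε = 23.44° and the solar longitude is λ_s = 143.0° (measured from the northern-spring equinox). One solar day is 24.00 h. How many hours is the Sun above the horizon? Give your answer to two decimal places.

9.65 h

Solar declination: sin δ = sin ε · sin λ_s = sin 23.44° × sin 143.0° = 0.23940, so δ = +13.851°.
cos H₀ = −tan φ · tan δ = −tan(-50.8°) × tan(+13.851°) = 0.3023, so H₀ = 1.2637 rad = 72.40°.
Daylight = 2H₀/(2π) × 24.00 h = (1.2637/π) × 24.00 = 9.65 h.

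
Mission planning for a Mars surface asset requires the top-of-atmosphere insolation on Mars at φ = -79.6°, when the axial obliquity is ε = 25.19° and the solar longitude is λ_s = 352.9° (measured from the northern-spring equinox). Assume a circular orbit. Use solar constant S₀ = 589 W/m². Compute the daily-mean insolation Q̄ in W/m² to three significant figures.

Q̄ ≈ 50.4 W/m²

Solar declination: sin δ = sin ε · sin λ_s = sin 25.19° × sin 352.9° = -0.05261, so δ = -3.016°.
cos H₀ = −tan(-79.6°) tan(-3.016°) = -0.2870, H₀ = 1.8619 rad.
Bracket: H₀ sin φ sin δ + cos φ cos δ sin H₀ = 1.8619×-0.98357×-0.05261 + 0.18052×0.99862×0.95792 = 0.096345 + 0.172685 = 0.269030.
Q̄ = (S₀/π) × [bracket] = (589/π) × 0.269030 = 50.44 W/m².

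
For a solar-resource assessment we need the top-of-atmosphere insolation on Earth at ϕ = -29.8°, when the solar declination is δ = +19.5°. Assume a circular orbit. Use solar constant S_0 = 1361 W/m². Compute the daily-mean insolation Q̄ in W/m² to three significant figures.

Q̄ ≈ 249 W/m²

cos h₀ = −tan(-29.8°) tan(+19.500°) = 0.2028, h₀ = 1.3666 rad.
Bracket: h₀ sin ϕ sin δ + cos ϕ cos δ sin h₀ = 1.3666×-0.49697×0.33381 + 0.86777×0.94264×0.97922 = -0.226710 + 0.800997 = 0.574287.
Q̄ = (S_0/π) × [bracket] = (1361/π) × 0.574287 = 248.8 W/m².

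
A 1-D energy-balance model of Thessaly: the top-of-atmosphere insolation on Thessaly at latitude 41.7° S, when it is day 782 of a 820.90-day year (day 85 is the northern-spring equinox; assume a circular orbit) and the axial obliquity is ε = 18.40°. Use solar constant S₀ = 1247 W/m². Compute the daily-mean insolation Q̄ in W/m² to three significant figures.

Q̄ ≈ 401 W/m²

Solar longitude: λ_s = 360° × (782 − 85)/820.90 = 305.665°.
sin δ = sin 18.40° × sin 305.665° = -0.25645, so δ = -14.859°.
cos H₀ = −tan(-41.7°) tan(-14.859°) = -0.2364, H₀ = 1.8094 rad.
Bracket: H₀ sin φ sin δ + cos φ cos δ sin H₀ = 1.8094×-0.66523×-0.25645 + 0.74664×0.96656×0.97166 = 0.308680 + 0.701220 = 1.009900.
Q̄ = (S₀/π) × [bracket] = (1247/π) × 1.009900 = 400.9 W/m².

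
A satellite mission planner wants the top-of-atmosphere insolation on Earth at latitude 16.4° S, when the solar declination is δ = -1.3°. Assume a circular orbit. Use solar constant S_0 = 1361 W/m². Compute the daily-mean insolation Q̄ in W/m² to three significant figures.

Q̄ ≈ 420 W/m²

cos h₀ = −tan(-16.4°) tan(-1.300°) = -0.0067, h₀ = 1.5775 rad.
Bracket: h₀ sin ϕ sin δ + cos ϕ cos δ sin h₀ = 1.5775×-0.28234×-0.02269 + 0.95931×0.99974×0.99998 = 0.010106 + 0.959041 = 0.969147.
Q̄ = (S_0/π) × [bracket] = (1361/π) × 0.969147 = 419.9 W/m².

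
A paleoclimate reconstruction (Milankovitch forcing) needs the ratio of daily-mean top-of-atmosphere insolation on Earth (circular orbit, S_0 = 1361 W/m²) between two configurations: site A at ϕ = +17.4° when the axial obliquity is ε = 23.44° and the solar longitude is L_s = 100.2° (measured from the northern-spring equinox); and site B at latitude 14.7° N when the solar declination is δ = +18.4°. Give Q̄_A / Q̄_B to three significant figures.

Q̄_A / Q̄_B ≈ 1.02

— Configuration A (ϕ=+17.4°):
Solar declination: sin δ = sin ε · sin L_s = sin 23.44° × sin 100.2° = 0.39150, so δ = +23.048°.
cos h₀ = −tan(+17.4°) tan(+23.048°) = -0.1333, h₀ = 1.7045 rad.
Bracket: h₀ sin ϕ sin δ + cos ϕ cos δ sin h₀ = 1.7045×0.29904×0.39150 + 0.95424×0.92018×0.99107 = 0.199553 + 0.870231 = 1.069784.
Q̄ = (S_0/π) × [bracket] = (1361/π) × 1.069784 = 463.45 W/m².
— Configuration B (ϕ=+14.7°):
cos h₀ = −tan(+14.7°) tan(+18.400°) = -0.0873, h₀ = 1.6582 rad.
Bracket: h₀ sin ϕ sin δ + cos ϕ cos δ sin h₀ = 1.6582×0.25376×0.31565 + 0.96727×0.94888×0.99618 = 0.132821 + 0.914317 = 1.047138.
Q̄ = (S_0/π) × [bracket] = (1361/π) × 1.047138 = 453.64 W/m².
Ratio Q̄_A / Q̄_B = 463.45 / 453.64 = 1.022.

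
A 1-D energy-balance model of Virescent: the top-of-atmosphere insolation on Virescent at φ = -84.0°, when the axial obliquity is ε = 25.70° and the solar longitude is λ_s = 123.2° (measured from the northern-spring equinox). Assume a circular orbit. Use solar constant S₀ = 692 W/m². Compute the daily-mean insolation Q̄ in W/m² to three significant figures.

Q̄ ≈ 0.00 W/m²

Solar declination: sin δ = sin ε · sin λ_s = sin 25.70° × sin 123.2° = 0.36287, so δ = +21.277°.
cos H₀ = −tan(-84.0°) tan(+21.277°) = 3.7050 ≥ 1 ⇒ polar night, H₀ = 0 and Q̄ = 0.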